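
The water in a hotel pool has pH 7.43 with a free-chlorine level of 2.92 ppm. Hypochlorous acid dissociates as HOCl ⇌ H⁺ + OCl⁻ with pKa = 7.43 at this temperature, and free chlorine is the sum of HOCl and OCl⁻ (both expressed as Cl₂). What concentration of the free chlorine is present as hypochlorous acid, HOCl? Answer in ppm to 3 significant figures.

1.46 ppm

[OCl⁻]/[HOCl] = 10^(pH − pKa) = 10^(7.43 − 7.43) = 10^0.00 = 1.
Fraction as HOCl = 1 / (1 + 1) = 0.5.
HOCl = 0.5 × 2.92 ppm = 1.46 ppm.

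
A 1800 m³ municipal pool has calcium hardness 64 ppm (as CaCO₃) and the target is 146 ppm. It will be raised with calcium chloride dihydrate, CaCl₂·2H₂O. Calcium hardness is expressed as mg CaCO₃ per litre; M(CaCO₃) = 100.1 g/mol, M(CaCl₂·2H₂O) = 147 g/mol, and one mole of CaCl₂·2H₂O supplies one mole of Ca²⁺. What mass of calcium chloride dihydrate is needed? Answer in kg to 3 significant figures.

217 kg

Volume: 1800 m³ = 1,800,000 L.
Hardness to add: (146 − 64) = 82 mg/L as CaCO₃ × 1,800,000 L = 147,600 g as CaCO₃.
Moles of Ca²⁺ (1 mol Ca²⁺ ≡ 1 mol CaCO₃): 147,600 / 100.1 g/mol = 1475 mol.
Mass of CaCl₂·2H₂O: 1475 × 147 = 216,800 g.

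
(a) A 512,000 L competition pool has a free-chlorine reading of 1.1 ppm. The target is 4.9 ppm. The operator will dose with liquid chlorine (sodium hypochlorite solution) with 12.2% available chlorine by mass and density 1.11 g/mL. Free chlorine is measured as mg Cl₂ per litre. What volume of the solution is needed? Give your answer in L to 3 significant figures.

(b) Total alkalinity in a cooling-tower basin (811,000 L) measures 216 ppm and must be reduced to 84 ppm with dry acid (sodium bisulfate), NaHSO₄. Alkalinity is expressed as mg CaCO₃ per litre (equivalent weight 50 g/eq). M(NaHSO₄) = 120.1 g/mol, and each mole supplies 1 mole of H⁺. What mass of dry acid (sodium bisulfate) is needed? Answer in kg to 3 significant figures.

(a) Chlorine deficit: 4.9 − 1.1 = 3.8 ppm = 3.8 mg/L as Cl₂.
(a) Cl₂ equivalent needed: 3.8 mg/L × 512,000 L = 1,946,000 mg = 1946 g.
(a) Product at 12.2% available chlorine: 1946 / 0.122 = 15,950 g.
(a) Volume at density 1.11 g/mL: 15,950 g ÷ 1.11 g/mL = 14,370 mL.

(b) Alkalinity to neutralize: (216 − 84) = 132 mg/L as CaCO₃ × 811,000 L = 107,100 g as CaCO₃.
(b) Equivalents of H⁺ required: 107,100 ÷ 50 g/eq = 2141 eq = 2141 mol NaHSO₄.
(b) Mass of NaHSO₄: 2141 × 120.1 = 257,100 g.

(a) 14.4 L; (b) 257 kg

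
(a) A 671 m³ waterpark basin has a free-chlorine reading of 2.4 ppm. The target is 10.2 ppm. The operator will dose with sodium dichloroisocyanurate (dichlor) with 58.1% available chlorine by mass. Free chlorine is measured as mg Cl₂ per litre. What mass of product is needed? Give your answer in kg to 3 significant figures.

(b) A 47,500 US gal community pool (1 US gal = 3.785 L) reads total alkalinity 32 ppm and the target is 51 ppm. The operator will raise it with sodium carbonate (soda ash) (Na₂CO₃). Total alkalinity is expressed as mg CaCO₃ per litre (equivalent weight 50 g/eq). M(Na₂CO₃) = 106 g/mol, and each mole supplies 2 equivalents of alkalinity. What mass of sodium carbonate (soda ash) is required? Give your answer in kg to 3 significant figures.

(a) 9.01 kg; (b) 3.62 kg

(a) Volume: 671 m³ = 671,000 L.
(a) Chlorine deficit: 10.2 − 2.4 = 7.8 ppm = 7.8 mg/L as Cl₂.
(a) Cl₂ equivalent needed: 7.8 mg/L × 671,000 L = 5,234,000 mg = 5234 g.
(a) Product at 58.1% available chlorine: 5234 / 0.581 = 9008 g.

(b) Volume: 47,500 US gal × 3.785 L/gal = 179,788 L.
(b) Alkalinity to add: (51 − 32) = 19 mg/L as CaCO₃ × 179,788 L = 3416 g as CaCO₃.
(b) Equivalents: 3416 g ÷ 50 g/eq = 68.32 eq.
(b) Each mole of Na₂CO₃ supplies 2 eq, so 68.32 / 2 = 34.16 mol.
(b) Mass: 34.16 mol × 106 g/mol = 3621 g.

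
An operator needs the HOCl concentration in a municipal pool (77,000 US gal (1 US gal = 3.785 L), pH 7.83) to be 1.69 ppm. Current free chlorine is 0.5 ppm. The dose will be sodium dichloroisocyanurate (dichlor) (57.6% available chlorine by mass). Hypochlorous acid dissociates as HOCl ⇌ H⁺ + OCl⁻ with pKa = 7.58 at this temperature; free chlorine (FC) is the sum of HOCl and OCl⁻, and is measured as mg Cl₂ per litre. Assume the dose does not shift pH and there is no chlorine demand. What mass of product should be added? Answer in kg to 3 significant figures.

Volume: 77,000 US gal × 3.785 L/gal = 291,445 L.
[OCl⁻]/[HOCl] = 10^(pH − pKa) = 10^(7.83 − 7.58) = 1.778; fraction as HOCl = 1/(1 + 1.778) = 0.3599.
Free chlorine required for 1.69 ppm HOCl: 1.69 / 0.3599 = 4.695 ppm.
FC to add: 4.695 − 0.5 = 4.195 mg/L as Cl₂.
Cl₂ equivalent: 4.195 mg/L × 291,445 L = 1223 g.
Product at 57.6% available Cl: 1223 / 0.576 = 2123 g.

2.12 kg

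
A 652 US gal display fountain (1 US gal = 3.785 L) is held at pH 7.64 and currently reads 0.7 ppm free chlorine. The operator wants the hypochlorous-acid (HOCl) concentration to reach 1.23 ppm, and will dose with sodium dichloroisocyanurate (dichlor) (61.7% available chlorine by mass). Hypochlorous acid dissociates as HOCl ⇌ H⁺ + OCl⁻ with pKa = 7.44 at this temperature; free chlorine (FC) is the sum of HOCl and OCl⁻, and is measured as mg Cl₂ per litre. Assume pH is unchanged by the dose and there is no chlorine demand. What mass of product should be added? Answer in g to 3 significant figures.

9.92 g

Volume: 652 US gal × 3.785 L/gal = 2,468 L.
[OCl⁻]/[HOCl] = 10^(pH − pKa) = 10^(7.64 − 7.44) = 1.585; fraction as HOCl = 1/(1 + 1.585) = 0.3869.
Free chlorine required for 1.23 ppm HOCl: 1.23 / 0.3869 = 3.179 ppm.
FC to add: 3.179 − 0.7 = 2.479 mg/L as Cl₂.
Cl₂ equivalent: 2.479 mg/L × 2,468 L = 6.119 g.
Product at 61.7% available Cl: 6.119 / 0.617 = 9.917 g.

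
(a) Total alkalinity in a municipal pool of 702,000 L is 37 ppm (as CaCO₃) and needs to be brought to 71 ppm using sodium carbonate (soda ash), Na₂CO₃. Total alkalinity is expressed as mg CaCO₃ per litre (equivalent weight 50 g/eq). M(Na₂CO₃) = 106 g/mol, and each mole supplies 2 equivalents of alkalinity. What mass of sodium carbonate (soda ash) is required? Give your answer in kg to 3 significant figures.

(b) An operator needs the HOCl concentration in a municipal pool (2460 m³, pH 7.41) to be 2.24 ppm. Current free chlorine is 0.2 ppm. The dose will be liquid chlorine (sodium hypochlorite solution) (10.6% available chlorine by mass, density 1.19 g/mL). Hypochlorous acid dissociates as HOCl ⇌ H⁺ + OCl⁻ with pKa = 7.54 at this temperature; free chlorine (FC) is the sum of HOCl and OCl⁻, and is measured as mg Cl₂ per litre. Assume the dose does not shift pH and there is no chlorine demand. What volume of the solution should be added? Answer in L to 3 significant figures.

(a) Alkalinity to add: (71 − 37) = 34 mg/L as CaCO₃ × 702,000 L = 23,870 g as CaCO₃.
(a) Equivalents: 23,870 g ÷ 50 g/eq = 477.4 eq.
(a) Each mole of Na₂CO₃ supplies 2 eq, so 477.4 / 2 = 238.7 mol.
(a) Mass: 238.7 mol × 106 g/mol = 25,300 g.

(b) Volume: 2460 m³ = 2,460,000 L.
(b) [OCl⁻]/[HOCl] = 10^(pH − pKa) = 10^(7.41 − 7.54) = 0.7413; fraction as HOCl = 1/(1 + 0.7413) = 0.5743.
(b) Free chlorine required for 2.24 ppm HOCl: 2.24 / 0.5743 = 3.901 ppm.
(b) FC to add: 3.901 − 0.2 = 3.701 mg/L as Cl₂.
(b) Cl₂ equivalent: 3.701 mg/L × 2,460,000 L = 9103 g.
(b) Product at 10.6% available Cl: 9103 / 0.106 = 85,880 g.
(b) Volume: 85,880 g ÷ 1.19 g/mL = 72,170 mL.

(a) 25.3 kg; (b) 72.2 L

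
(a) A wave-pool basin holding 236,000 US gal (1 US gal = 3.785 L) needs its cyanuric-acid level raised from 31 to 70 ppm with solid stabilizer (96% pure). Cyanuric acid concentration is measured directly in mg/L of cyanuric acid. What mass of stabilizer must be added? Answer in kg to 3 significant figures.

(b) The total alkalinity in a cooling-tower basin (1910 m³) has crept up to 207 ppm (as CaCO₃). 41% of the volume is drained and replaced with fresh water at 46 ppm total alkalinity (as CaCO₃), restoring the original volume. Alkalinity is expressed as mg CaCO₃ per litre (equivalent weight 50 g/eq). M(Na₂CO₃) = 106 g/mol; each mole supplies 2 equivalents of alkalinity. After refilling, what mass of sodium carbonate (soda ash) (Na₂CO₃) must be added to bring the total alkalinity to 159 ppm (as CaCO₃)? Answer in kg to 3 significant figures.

(a) 36.3 kg; (b) 36.5 kg

(a) Volume: 236,000 US gal × 3.785 L/gal = 893,260 L.
(a) CYA to add: (70 − 31) = 39 mg/L × 893,260 L = 34,840 g cyanuric acid.
(a) At 96% purity: 34,840 / 0.96 = 36,290 g product.

(b) Volume: 1910 m³ = 1,910,000 L.
(b) After draining 41% and refilling: 207 × 0.59 + 46 × 0.41 = 140.99 ppm.
(b) Deficit to target: 159 − 140.99 = 18.01 mg/L.
(b) As CaCO₃: 18.01 mg/L × 1,910,000 L = 34,400 g; ÷ 50 g/eq ÷ 2 = 344 mol Na₂CO₃.
(b) Mass: 344 × 106 = 36,460 g.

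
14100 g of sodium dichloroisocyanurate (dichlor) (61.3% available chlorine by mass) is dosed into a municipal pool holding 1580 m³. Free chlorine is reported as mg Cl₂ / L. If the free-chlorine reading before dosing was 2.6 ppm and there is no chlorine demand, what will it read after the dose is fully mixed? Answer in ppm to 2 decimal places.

Volume: 1580 m³ = 1,580,000 L.
Available chlorine delivered: 14,100 g × 0.613 = 8643 g as Cl₂.
Concentration rise: 8643 g / 1,580,000 L = 5.47 mg/L = 5.47 ppm.
Final FC: 2.6 + 5.47 = 8.07 ppm.

8.07 ppm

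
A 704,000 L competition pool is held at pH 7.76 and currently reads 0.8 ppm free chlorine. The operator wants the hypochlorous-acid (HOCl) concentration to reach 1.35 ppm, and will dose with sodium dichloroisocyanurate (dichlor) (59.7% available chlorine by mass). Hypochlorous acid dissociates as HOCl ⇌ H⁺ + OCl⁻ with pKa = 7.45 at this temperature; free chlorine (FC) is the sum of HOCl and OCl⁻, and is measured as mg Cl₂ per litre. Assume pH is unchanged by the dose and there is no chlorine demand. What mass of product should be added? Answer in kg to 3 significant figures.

[OCl⁻]/[HOCl] = 10^(pH − pKa) = 10^(7.76 − 7.45) = 2.042; fraction as HOCl = 1/(1 + 2.042) = 0.3288.
Free chlorine required for 1.35 ppm HOCl: 1.35 / 0.3288 = 4.106 ppm.
FC to add: 4.106 − 0.8 = 3.306 mg/L as Cl₂.
Cl₂ equivalent: 3.306 mg/L × 704,000 L = 2328 g.
Product at 59.7% available Cl: 2328 / 0.597 = 3899 g.

3.90 kg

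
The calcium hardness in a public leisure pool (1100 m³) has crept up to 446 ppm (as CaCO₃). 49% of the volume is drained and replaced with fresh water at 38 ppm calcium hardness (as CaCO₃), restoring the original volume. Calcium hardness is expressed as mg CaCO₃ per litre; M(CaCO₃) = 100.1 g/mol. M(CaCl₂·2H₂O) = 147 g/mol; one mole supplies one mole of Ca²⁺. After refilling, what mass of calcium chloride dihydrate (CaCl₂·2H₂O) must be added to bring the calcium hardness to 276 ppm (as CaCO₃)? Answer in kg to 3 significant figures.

48.3 kg

Volume: 1100 m³ = 1,100,000 L.
After draining 49% and refilling: 446 × 0.51 + 38 × 0.49 = 246.08 ppm.
Deficit to target: 276 − 246.08 = 29.92 mg/L.
As CaCO₃: 29.92 mg/L × 1,100,000 L = 32,910 g; ÷ 100.1 = 328.8 mol Ca²⁺.
Mass: 328.8 × 147 = 48,330 g.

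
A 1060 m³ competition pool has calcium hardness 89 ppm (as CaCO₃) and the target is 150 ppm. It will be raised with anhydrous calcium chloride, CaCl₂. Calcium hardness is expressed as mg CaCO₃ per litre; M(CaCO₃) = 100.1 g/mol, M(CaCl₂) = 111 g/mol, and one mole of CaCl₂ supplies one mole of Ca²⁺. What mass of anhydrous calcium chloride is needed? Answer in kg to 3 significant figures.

71.7 kg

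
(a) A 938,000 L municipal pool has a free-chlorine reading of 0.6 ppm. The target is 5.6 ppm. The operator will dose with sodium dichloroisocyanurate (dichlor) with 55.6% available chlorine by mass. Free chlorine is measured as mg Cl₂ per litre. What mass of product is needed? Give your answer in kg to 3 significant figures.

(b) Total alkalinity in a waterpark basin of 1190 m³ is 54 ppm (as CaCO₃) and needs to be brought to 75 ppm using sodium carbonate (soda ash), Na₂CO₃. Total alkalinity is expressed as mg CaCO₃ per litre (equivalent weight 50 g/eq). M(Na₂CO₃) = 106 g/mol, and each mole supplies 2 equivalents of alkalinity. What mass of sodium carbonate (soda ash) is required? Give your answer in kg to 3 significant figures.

(a) 8.44 kg; (b) 26.5 kg

(a) Chlorine deficit: 5.6 − 0.6 = 5 ppm = 5 mg/L as Cl₂.
(a) Cl₂ equivalent needed: 5 mg/L × 938,000 L = 4,690,000 mg = 4690 g.
(a) Product at 55.6% available chlorine: 4690 / 0.556 = 8435 g.

(b) Volume: 1190 m³ = 1,190,000 L.
(b) Alkalinity to add: (75 − 54) = 21 mg/L as CaCO₃ × 1,190,000 L = 24,990 g as CaCO₃.
(b) Equivalents: 24,990 g ÷ 50 g/eq = 499.8 eq.
(b) Each mole of Na₂CO₃ supplies 2 eq, so 499.8 / 2 = 249.9 mol.
(b) Mass: 249.9 mol × 106 g/mol = 26,490 g.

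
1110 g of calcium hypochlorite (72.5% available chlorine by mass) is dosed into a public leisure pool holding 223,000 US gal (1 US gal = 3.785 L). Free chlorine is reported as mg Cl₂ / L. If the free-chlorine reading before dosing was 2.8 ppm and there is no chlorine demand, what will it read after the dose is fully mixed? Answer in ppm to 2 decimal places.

3.75 ppm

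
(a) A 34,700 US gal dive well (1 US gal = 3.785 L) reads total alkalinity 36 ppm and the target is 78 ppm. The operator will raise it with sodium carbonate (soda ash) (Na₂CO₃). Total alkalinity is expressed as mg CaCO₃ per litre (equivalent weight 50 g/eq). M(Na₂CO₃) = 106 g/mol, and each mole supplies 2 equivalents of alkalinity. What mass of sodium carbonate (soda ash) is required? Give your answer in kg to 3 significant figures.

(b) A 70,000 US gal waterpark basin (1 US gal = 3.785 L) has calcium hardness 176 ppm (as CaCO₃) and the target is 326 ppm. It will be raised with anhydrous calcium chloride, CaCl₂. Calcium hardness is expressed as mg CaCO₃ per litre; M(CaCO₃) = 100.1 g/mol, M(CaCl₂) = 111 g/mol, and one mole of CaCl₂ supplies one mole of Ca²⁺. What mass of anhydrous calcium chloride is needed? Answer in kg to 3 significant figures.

(a) 5.85 kg; (b) 44.1 kg

(a) Volume: 34,700 US gal × 3.785 L/gal = 131,340 L.
(a) Alkalinity to add: (78 − 36) = 42 mg/L as CaCO₃ × 131,340 L = 5516 g as CaCO₃.
(a) Equivalents: 5516 g ÷ 50 g/eq = 110.3 eq.
(a) Each mole of Na₂CO₃ supplies 2 eq, so 110.3 / 2 = 55.16 mol.
(a) Mass: 55.16 mol × 106 g/mol = 5847 g.

(b) Volume: 70,000 US gal × 3.785 L/gal = 264,950 L.
(b) Hardness to add: (326 − 176) = 150 mg/L as CaCO₃ × 264,950 L = 39,740 g as CaCO₃.
(b) Moles of Ca²⁺ (1 mol Ca²⁺ ≡ 1 mol CaCO₃): 39,740 / 100.1 g/mol = 397 mol.
(b) Mass of CaCl₂: 397 × 111 = 44,070 g.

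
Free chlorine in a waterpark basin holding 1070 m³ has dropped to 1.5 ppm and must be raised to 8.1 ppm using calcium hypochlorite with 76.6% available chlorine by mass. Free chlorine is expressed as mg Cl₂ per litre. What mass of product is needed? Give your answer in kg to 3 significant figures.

Volume: 1070 m³ = 1,070,000 L.
Chlorine deficit: 8.1 − 1.5 = 6.6 ppm = 6.6 mg/L as Cl₂.
Cl₂ equivalent needed: 6.6 mg/L × 1,070,000 L = 7,062,000 mg = 7062 g.
Product at 76.6% available chlorine: 7062 / 0.766 = 9219 g.

9.22 kg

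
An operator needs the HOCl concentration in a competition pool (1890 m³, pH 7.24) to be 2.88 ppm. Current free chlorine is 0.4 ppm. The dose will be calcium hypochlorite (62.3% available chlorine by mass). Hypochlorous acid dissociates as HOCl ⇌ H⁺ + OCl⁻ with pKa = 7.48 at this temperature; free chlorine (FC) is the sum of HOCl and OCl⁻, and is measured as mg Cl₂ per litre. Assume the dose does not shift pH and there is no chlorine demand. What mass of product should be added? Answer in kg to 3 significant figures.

Volume: 1890 m³ = 1,890,000 L.
[OCl⁻]/[HOCl] = 10^(pH − pKa) = 10^(7.24 − 7.48) = 0.5754; fraction as HOCl = 1/(1 + 0.5754) = 0.6347.
Free chlorine required for 2.88 ppm HOCl: 2.88 / 0.6347 = 4.537 ppm.
FC to add: 4.537 − 0.4 = 4.137 mg/L as Cl₂.
Cl₂ equivalent: 4.137 mg/L × 1,890,000 L = 7819 g.
Product at 62.3% available Cl: 7819 / 0.623 = 12,550 g.

12.6 kg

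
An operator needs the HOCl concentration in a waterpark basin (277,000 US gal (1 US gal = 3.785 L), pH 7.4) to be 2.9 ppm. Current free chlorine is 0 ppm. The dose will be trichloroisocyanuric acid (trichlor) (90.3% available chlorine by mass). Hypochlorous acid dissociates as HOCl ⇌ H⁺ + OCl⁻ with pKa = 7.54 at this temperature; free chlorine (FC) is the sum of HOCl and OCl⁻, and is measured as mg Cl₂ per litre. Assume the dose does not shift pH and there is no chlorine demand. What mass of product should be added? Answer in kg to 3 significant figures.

5.81 kg

Volume: 277,000 US gal × 3.785 L/gal = 1,048,445 L.
[OCl⁻]/[HOCl] = 10^(pH − pKa) = 10^(7.4 − 7.54) = 0.7244; fraction as HOCl = 1/(1 + 0.7244) = 0.5799.
Free chlorine required for 2.9 ppm HOCl: 2.9 / 0.5799 = 5.001 ppm.
FC to add: 5.001 − 0 = 5.001 mg/L as Cl₂.
Cl₂ equivalent: 5.001 mg/L × 1,048,445 L = 5243 g.
Product at 90.3% available Cl: 5243 / 0.903 = 5806 g.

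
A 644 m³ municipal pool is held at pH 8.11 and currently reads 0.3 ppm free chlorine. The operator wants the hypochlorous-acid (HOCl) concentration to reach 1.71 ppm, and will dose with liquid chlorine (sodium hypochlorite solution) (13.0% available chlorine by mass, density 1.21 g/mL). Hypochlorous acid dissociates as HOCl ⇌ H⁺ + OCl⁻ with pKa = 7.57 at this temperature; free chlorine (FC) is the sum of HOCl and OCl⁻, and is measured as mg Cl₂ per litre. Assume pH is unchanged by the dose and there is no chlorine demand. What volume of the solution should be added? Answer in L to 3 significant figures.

30.0 L

Volume: 644 m³ = 644,000 L.
[OCl⁻]/[HOCl] = 10^(pH − pKa) = 10^(8.11 − 7.57) = 3.467; fraction as HOCl = 1/(1 + 3.467) = 0.2238.
Free chlorine required for 1.71 ppm HOCl: 1.71 / 0.2238 = 7.639 ppm.
FC to add: 7.639 − 0.3 = 7.339 mg/L as Cl₂.
Cl₂ equivalent: 7.339 mg/L × 644,000 L = 4726 g.
Product at 13.0% available Cl: 4726 / 0.13 = 36,360 g.
Volume: 36,360 g ÷ 1.21 g/mL = 30,050 mL.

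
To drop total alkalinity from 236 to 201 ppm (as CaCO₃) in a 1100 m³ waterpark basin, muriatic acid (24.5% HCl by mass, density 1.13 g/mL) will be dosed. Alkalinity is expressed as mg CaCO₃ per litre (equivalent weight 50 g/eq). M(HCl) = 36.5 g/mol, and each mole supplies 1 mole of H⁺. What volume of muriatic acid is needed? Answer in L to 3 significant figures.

102 L

Volume: 1100 m³ = 1,100,000 L.
Alkalinity to neutralize: (236 − 201) = 35 mg/L as CaCO₃ × 1,100,000 L = 38,500 g as CaCO₃.
Equivalents of H⁺ required: 38,500 ÷ 50 g/eq = 770 eq = 770 mol HCl.
Mass of HCl: 770 × 36.5 = 28,100 g.
Mass of 24.5% solution: 28,100 / 0.245 = 114,700 g.
Volume: 114,700 g ÷ 1.13 g/mL = 101,500 mL.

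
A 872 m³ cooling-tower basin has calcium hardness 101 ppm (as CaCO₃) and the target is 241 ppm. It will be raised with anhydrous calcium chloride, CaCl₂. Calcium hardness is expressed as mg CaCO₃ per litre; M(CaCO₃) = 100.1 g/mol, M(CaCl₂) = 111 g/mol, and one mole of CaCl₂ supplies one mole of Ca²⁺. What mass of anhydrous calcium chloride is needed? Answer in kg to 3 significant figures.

135 kg

Volume: 872 m³ = 872,000 L.
Hardness to add: (241 − 101) = 140 mg/L as CaCO₃ × 872,000 L = 122,100 g as CaCO₃.
Moles of Ca²⁺ (1 mol Ca²⁺ ≡ 1 mol CaCO₃): 122,100 / 100.1 g/mol = 1220 mol.
Mass of CaCl₂: 1220 × 111 = 135,400 g.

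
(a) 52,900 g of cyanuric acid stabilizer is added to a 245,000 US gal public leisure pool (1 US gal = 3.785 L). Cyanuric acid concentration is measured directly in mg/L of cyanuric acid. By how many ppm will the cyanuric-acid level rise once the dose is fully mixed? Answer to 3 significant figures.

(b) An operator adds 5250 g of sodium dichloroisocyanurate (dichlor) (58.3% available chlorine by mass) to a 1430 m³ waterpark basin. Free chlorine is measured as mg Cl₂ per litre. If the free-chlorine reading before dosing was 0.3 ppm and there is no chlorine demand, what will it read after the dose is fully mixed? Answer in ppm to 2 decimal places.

(a) 57.0 ppm; (b) 2.44 ppm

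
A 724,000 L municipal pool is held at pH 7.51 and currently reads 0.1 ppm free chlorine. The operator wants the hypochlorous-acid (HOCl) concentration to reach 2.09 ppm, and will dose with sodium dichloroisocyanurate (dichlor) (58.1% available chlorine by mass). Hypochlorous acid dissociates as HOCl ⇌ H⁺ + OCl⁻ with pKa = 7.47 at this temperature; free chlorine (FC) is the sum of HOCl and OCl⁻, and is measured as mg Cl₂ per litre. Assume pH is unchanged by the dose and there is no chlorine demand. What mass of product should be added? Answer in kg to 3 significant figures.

5.34 kg

[OCl⁻]/[HOCl] = 10^(pH − pKa) = 10^(7.51 − 7.47) = 1.096; fraction as HOCl = 1/(1 + 1.096) = 0.477.
Free chlorine required for 2.09 ppm HOCl: 2.09 / 0.477 = 4.382 ppm.
FC to add: 4.382 − 0.1 = 4.282 mg/L as Cl₂.
Cl₂ equivalent: 4.282 mg/L × 724,000 L = 3100 g.
Product at 58.1% available Cl: 3100 / 0.581 = 5335 g.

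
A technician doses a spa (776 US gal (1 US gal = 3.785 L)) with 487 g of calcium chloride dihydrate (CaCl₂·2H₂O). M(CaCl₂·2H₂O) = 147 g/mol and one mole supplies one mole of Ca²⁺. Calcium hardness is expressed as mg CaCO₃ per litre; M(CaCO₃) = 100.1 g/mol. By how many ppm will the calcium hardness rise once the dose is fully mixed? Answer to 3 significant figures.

Volume: 776 US gal × 3.785 L/gal = 2,937 L.
Moles of Ca²⁺: 487 g ÷ 147 g/mol = 3.313 mol.
As CaCO₃: 3.313 mol × 100.1 g/mol = 331.6 g.
Rise: 331.6 g / 2,937 L × 1000 = 112.9 mg/L.

113 ppm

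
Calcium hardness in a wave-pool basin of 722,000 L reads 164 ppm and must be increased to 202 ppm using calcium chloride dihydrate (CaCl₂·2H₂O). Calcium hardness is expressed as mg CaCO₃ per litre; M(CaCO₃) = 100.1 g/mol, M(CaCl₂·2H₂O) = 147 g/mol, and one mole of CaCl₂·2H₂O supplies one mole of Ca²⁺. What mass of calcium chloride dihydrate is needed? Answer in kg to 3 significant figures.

Hardness to add: (202 − 164) = 38 mg/L as CaCO₃ × 722,000 L = 27,440 g as CaCO₃.
Moles of Ca²⁺ (1 mol Ca²⁺ ≡ 1 mol CaCO₃): 27,440 / 100.1 g/mol = 274.1 mol.
Mass of CaCl₂·2H₂O: 274.1 × 147 = 40,290 g.

40.3 kg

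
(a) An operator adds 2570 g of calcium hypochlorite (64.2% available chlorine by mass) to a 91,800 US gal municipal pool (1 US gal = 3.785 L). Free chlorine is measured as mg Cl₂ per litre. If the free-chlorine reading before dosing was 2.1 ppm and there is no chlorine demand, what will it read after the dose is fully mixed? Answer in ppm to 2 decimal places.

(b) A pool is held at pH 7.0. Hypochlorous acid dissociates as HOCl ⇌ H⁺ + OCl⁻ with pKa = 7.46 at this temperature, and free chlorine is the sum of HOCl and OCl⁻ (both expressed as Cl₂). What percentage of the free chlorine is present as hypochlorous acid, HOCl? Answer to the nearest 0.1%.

(a) Volume: 91,800 US gal × 3.785 L/gal = 347,463 L.
(a) Available chlorine delivered: 2570 g × 0.642 = 1650 g as Cl₂.
(a) Concentration rise: 1650 g / 347,463 L = 4.749 mg/L = 4.75 ppm.
(a) Final FC: 2.1 + 4.75 = 6.85 ppm.

(b) [OCl⁻]/[HOCl] = 10^(pH − pKa) = 10^(7.0 − 7.46) = 10^-0.46 = 0.3467.
(b) Fraction as HOCl = 1 / (1 + 0.3467) = 0.7425.

(a) 6.85 ppm; (b) 74.3%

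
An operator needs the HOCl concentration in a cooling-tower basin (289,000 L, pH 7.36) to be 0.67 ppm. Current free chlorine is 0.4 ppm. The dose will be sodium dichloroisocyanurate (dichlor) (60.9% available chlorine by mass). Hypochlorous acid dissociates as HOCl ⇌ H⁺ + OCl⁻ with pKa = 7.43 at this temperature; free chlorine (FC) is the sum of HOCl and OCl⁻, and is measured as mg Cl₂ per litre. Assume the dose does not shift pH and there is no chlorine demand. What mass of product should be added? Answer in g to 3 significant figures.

[OCl⁻]/[HOCl] = 10^(pH − pKa) = 10^(7.36 − 7.43) = 0.8511; fraction as HOCl = 1/(1 + 0.8511) = 0.5402.
Free chlorine required for 0.67 ppm HOCl: 0.67 / 0.5402 = 1.24 ppm.
FC to add: 1.24 − 0.4 = 0.8403 mg/L as Cl₂.
Cl₂ equivalent: 0.8403 mg/L × 289,000 L = 242.8 g.
Product at 60.9% available Cl: 242.8 / 0.609 = 398.7 g.

399 g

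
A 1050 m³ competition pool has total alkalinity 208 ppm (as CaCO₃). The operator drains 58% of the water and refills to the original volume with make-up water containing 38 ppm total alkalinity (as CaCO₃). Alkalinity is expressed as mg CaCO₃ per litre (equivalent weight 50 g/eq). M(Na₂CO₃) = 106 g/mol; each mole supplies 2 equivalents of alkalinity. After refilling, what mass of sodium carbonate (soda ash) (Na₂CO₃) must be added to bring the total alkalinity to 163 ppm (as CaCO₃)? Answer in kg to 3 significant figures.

59.7 kg

Volume: 1050 m³ = 1,050,000 L.
After draining 58% and refilling: 208 × 0.42 + 38 × 0.58 = 109.4 ppm.
Deficit to target: 163 − 109.4 = 53.6 mg/L.
As CaCO₃: 53.6 mg/L × 1,050,000 L = 56,280 g; ÷ 50 g/eq ÷ 2 = 562.8 mol Na₂CO₃.
Mass: 562.8 × 106 = 59,660 g.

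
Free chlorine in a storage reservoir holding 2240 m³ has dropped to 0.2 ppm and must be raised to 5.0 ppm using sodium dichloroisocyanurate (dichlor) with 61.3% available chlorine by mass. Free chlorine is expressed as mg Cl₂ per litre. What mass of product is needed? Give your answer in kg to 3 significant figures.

17.5 kg

Volume: 2240 m³ = 2,240,000 L.
Chlorine deficit: 5.0 − 0.2 = 4.8 ppm = 4.8 mg/L as Cl₂.
Cl₂ equivalent needed: 4.8 mg/L × 2,240,000 L = 10,750,000 mg = 10,750 g.
Product at 61.3% available chlorine: 10,750 / 0.613 = 17,540 g.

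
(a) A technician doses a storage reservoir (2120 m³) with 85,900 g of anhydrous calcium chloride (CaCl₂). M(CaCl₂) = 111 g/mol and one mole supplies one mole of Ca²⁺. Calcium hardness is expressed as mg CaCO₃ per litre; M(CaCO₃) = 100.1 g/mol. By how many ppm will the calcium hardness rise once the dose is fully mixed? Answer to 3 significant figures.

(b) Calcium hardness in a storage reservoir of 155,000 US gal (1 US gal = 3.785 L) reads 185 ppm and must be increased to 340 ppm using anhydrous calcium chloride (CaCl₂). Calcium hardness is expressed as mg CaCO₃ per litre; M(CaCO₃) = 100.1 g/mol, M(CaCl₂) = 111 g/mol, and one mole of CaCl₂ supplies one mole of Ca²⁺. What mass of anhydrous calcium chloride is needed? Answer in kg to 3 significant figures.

(a) Volume: 2120 m³ = 2,120,000 L.
(a) Moles of Ca²⁺: 85,900 g ÷ 111 g/mol = 773.9 mol.
(a) As CaCO₃: 773.9 mol × 100.1 g/mol = 77,460 g.
(a) Rise: 77,460 g / 2,120,000 L × 1000 = 36.54 mg/L.

(b) Volume: 155,000 US gal × 3.785 L/gal = 586,675 L.
(b) Hardness to add: (340 − 185) = 155 mg/L as CaCO₃ × 586,675 L = 90,930 g as CaCO₃.
(b) Moles of Ca²⁺ (1 mol Ca²⁺ ≡ 1 mol CaCO₃): 90,930 / 100.1 g/mol = 908.4 mol.
(b) Mass of CaCl₂: 908.4 × 111 = 100,800 g.

(a) 36.5 ppm; (b) 101 kg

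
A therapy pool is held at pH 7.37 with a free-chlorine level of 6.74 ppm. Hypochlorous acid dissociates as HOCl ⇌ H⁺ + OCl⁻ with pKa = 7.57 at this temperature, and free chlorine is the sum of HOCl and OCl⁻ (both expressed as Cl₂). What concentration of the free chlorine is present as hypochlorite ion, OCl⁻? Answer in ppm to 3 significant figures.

[OCl⁻]/[HOCl] = 10^(pH − pKa) = 10^(7.37 − 7.57) = 10^-0.20 = 0.631.
Fraction as HOCl = 1 / (1 + 0.631) = 0.6131.
OCl⁻ = (1 − 0.6131) × 6.74 ppm = 2.607 ppm.

2.61 ppm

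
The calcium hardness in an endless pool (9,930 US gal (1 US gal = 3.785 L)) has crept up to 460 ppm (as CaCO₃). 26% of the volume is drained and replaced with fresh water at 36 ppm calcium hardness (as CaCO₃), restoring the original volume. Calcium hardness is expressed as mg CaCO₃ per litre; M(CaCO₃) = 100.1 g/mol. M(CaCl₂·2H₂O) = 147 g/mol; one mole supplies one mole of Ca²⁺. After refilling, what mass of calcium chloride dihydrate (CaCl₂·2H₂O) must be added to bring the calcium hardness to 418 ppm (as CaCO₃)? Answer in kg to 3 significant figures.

3.77 kg

Volume: 9,930 US gal × 3.785 L/gal = 37,585 L.
After draining 26% and refilling: 460 × 0.74 + 36 × 0.26 = 349.76 ppm.
Deficit to target: 418 − 349.76 = 68.24 mg/L.
As CaCO₃: 68.24 mg/L × 37,585 L = 2565 g; ÷ 100.1 = 25.62 mol Ca²⁺.
Mass: 25.62 × 147 = 3766 g.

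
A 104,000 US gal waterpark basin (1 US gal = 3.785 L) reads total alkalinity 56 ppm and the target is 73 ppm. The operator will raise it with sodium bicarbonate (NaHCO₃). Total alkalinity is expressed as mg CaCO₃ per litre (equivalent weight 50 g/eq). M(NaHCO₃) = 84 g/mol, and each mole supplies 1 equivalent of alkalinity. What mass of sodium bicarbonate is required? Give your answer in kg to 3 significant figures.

Volume: 104,000 US gal × 3.785 L/gal = 393,640 L.
Alkalinity to add: (73 − 56) = 17 mg/L as CaCO₃ × 393,640 L = 6692 g as CaCO₃.
Equivalents: 6692 g ÷ 50 g/eq = 133.8 eq.
NaHCO₃ supplies 1 eq per mole → 133.8 mol.
Mass: 133.8 mol × 84 g/mol = 11,240 g.

11.2 kg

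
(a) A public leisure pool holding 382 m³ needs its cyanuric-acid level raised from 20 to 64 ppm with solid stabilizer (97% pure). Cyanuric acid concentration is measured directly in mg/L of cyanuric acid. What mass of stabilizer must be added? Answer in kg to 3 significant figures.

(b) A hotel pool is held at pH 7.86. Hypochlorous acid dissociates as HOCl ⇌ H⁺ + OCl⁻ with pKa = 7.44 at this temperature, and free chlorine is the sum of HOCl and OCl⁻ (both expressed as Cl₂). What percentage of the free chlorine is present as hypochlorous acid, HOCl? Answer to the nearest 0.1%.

(a) 17.3 kg; (b) 27.5%

(a) Volume: 382 m³ = 382,000 L.
(a) CYA to add: (64 − 20) = 44 mg/L × 382,000 L = 16,810 g cyanuric acid.
(a) At 97% purity: 16,810 / 0.97 = 17,330 g product.

(b) [OCl⁻]/[HOCl] = 10^(pH − pKa) = 10^(7.86 − 7.44) = 10^0.42 = 2.63.
(b) Fraction as HOCl = 1 / (1 + 2.63) = 0.2755.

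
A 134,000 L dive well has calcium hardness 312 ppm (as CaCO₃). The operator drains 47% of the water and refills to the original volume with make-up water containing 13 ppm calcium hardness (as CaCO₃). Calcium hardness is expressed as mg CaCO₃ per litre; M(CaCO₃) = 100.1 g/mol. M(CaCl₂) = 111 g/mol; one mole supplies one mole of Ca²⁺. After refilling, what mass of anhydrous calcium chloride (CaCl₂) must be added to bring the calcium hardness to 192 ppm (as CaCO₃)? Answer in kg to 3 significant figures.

3.05 kg

After draining 47% and refilling: 312 × 0.53 + 13 × 0.47 = 171.47 ppm.
Deficit to target: 192 − 171.47 = 20.53 mg/L.
As CaCO₃: 20.53 mg/L × 134,000 L = 2751 g; ÷ 100.1 = 27.48 mol Ca²⁺.
Mass: 27.48 × 111 = 3051 g.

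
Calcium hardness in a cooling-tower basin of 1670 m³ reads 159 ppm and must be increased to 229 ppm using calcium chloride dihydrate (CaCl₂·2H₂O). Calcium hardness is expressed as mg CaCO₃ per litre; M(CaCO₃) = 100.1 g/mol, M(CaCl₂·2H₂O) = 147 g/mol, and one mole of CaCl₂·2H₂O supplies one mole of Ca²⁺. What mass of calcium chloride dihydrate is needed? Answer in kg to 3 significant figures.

172 kg

Volume: 1670 m³ = 1,670,000 L.
Hardness to add: (229 − 159) = 70 mg/L as CaCO₃ × 1,670,000 L = 116,900 g as CaCO₃.
Moles of Ca²⁺ (1 mol Ca²⁺ ≡ 1 mol CaCO₃): 116,900 / 100.1 g/mol = 1168 mol.
Mass of CaCl₂·2H₂O: 1168 × 147 = 171,700 g.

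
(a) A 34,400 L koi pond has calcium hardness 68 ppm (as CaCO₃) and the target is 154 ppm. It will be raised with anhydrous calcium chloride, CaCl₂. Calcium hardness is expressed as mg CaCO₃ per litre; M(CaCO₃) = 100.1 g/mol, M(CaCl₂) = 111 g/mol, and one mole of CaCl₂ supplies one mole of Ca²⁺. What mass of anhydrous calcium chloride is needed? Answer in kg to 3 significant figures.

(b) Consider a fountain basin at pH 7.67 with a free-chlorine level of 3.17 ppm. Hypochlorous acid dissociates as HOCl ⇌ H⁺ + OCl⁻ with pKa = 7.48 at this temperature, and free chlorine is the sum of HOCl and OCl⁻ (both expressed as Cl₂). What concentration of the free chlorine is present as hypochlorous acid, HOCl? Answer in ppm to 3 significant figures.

(a) Hardness to add: (154 − 68) = 86 mg/L as CaCO₃ × 34,400 L = 2958 g as CaCO₃.
(a) Moles of Ca²⁺ (1 mol Ca²⁺ ≡ 1 mol CaCO₃): 2958 / 100.1 g/mol = 29.55 mol.
(a) Mass of CaCl₂: 29.55 × 111 = 3281 g.

(b) [OCl⁻]/[HOCl] = 10^(pH − pKa) = 10^(7.67 − 7.48) = 10^0.19 = 1.549.
(b) Fraction as HOCl = 1 / (1 + 1.549) = 0.3923.
(b) HOCl = 0.3923 × 3.17 ppm = 1.244 ppm.

(a) 3.28 kg; (b) 1.24 ppm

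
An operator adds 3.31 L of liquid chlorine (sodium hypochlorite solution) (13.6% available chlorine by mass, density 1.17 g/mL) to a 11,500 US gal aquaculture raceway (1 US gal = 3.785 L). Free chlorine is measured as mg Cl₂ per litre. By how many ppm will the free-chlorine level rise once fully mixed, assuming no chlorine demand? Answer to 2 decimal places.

12.10 ppm

Volume: 11,500 US gal × 3.785 L/gal = 43,528 L.
Mass of solution: 3.31 L × 1000 mL/L × 1.17 g/mL = 3873 g.
Available chlorine delivered: 3873 g × 0.136 = 526.7 g as Cl₂.
Concentration rise: 526.7 g / 43,528 L = 12.1 mg/L = 12.10 ppm.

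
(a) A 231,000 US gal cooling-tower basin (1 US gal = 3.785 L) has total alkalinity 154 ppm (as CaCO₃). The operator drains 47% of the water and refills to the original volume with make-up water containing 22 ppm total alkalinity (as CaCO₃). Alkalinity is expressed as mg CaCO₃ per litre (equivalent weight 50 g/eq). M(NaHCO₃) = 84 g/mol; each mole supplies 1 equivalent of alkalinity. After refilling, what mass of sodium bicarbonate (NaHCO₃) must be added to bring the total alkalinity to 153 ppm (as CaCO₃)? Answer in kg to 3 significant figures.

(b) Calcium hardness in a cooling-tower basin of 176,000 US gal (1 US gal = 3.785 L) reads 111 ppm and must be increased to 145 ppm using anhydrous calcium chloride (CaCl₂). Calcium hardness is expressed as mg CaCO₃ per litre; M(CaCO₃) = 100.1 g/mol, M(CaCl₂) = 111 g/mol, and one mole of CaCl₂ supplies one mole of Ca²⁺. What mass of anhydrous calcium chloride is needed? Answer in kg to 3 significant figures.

(a) 89.7 kg; (b) 25.1 kg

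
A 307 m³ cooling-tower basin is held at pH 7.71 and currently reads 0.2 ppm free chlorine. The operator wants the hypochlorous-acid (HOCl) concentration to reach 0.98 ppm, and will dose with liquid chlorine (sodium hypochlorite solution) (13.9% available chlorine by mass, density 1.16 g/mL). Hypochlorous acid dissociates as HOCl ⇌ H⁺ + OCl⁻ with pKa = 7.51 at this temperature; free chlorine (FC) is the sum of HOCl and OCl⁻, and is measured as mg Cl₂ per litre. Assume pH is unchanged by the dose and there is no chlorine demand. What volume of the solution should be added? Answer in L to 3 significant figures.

Volume: 307 m³ = 307,000 L.
[OCl⁻]/[HOCl] = 10^(pH − pKa) = 10^(7.71 − 7.51) = 1.585; fraction as HOCl = 1/(1 + 1.585) = 0.3869.
Free chlorine required for 0.98 ppm HOCl: 0.98 / 0.3869 = 2.533 ppm.
FC to add: 2.533 − 0.2 = 2.333 mg/L as Cl₂.
Cl₂ equivalent: 2.333 mg/L × 307,000 L = 716.3 g.
Product at 13.9% available Cl: 716.3 / 0.139 = 5153 g.
Volume: 5153 g ÷ 1.16 g/mL = 4442 mL.

4.44 L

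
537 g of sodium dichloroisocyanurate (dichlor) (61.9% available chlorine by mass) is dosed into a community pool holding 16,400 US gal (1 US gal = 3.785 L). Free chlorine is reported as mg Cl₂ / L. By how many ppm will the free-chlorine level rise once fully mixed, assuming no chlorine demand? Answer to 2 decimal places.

5.35 ppm

Volume: 16,400 US gal × 3.785 L/gal = 62,074 L.
Available chlorine delivered: 537 g × 0.619 = 332.4 g as Cl₂.
Concentration rise: 332.4 g / 62,074 L = 5.355 mg/L = 5.35 ppm.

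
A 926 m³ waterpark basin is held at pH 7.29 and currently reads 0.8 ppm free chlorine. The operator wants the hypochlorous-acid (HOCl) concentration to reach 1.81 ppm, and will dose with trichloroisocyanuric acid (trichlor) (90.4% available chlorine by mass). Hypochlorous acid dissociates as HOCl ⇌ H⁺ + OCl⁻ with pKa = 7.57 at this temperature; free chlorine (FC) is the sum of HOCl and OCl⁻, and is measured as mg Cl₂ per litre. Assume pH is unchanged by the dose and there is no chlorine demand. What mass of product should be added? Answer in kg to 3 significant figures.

Volume: 926 m³ = 926,000 L.
[OCl⁻]/[HOCl] = 10^(pH − pKa) = 10^(7.29 − 7.57) = 0.5248; fraction as HOCl = 1/(1 + 0.5248) = 0.6558.
Free chlorine required for 1.81 ppm HOCl: 1.81 / 0.6558 = 2.76 ppm.
FC to add: 2.76 − 0.8 = 1.96 mg/L as Cl₂.
Cl₂ equivalent: 1.96 mg/L × 926,000 L = 1815 g.
Product at 90.4% available Cl: 1815 / 0.904 = 2008 g.

2.01 kg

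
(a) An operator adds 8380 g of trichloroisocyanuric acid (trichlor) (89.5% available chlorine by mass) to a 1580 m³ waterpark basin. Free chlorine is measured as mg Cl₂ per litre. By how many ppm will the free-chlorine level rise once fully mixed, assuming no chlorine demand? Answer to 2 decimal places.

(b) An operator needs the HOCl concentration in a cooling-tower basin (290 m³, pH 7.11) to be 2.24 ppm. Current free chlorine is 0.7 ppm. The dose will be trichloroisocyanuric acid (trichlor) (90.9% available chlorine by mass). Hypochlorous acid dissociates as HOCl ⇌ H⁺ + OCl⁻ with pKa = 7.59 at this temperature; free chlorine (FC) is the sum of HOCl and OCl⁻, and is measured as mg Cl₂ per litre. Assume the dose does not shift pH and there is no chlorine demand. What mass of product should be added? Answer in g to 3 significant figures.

(a) Volume: 1580 m³ = 1,580,000 L.
(a) Available chlorine delivered: 8380 g × 0.895 = 7500 g as Cl₂.
(a) Concentration rise: 7500 g / 1,580,000 L = 4.747 mg/L = 4.75 ppm.

(b) Volume: 290 m³ = 290,000 L.
(b) [OCl⁻]/[HOCl] = 10^(pH − pKa) = 10^(7.11 − 7.59) = 0.3311; fraction as HOCl = 1/(1 + 0.3311) = 0.7512.
(b) Free chlorine required for 2.24 ppm HOCl: 2.24 / 0.7512 = 2.982 ppm.
(b) FC to add: 2.982 − 0.7 = 2.282 mg/L as Cl₂.
(b) Cl₂ equivalent: 2.282 mg/L × 290,000 L = 661.7 g.
(b) Product at 90.9% available Cl: 661.7 / 0.909 = 727.9 g.

(a) 4.75 ppm; (b) 728 g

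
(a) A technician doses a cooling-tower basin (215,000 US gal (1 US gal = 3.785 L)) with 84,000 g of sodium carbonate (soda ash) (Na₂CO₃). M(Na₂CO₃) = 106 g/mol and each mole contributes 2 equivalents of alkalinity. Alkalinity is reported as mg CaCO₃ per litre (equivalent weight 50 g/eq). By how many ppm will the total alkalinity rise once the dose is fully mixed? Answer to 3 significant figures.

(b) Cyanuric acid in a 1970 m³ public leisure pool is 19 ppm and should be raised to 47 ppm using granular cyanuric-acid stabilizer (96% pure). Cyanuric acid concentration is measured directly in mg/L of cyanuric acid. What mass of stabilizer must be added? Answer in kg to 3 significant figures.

(a) Volume: 215,000 US gal × 3.785 L/gal = 813,775 L.
(a) Moles of Na₂CO₃: 84,000 g ÷ 106 g/mol = 792.5 mol → 1585 eq of alkalinity.
(a) As CaCO₃: 1585 eq × 50 g/eq = 79,250 g.
(a) Rise: 79,250 g / 813,775 L × 1000 = 97.38 mg/L.

(b) Volume: 1970 m³ = 1,970,000 L.
(b) CYA to add: (47 − 19) = 28 mg/L × 1,970,000 L = 55,160 g cyanuric acid.
(b) At 96% purity: 55,160 / 0.96 = 57,460 g product.

(a) 97.4 ppm; (b) 57.5 kg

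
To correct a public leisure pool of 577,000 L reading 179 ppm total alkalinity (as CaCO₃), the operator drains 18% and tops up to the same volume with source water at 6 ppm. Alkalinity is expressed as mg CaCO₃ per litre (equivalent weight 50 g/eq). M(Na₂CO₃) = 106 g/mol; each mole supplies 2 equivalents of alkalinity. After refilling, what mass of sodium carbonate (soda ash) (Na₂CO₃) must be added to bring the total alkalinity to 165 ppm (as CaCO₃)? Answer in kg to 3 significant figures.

10.5 kg

After draining 18% and refilling: 179 × 0.82 + 6 × 0.18 = 147.86 ppm.
Deficit to target: 165 − 147.86 = 17.14 mg/L.
As CaCO₃: 17.14 mg/L × 577,000 L = 9890 g; ÷ 50 g/eq ÷ 2 = 98.9 mol Na₂CO₃.
Mass: 98.9 × 106 = 10,480 g.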